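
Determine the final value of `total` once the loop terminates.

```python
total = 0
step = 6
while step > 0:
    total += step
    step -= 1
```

Let's trace through this code step by step.

Initialize: total = 0
Initialize: step = 6
Entering loop: while step > 0:
After iteration 1: total = 6, step = 5
After iteration 2: total = 11, step = 4
After iteration 3: total = 15, step = 3
After iteration 4: total = 18, step = 2
After iteration 5: total = 20, step = 1
After iteration 6: total = 21, step = 0
Loop ends.

Final answer: 21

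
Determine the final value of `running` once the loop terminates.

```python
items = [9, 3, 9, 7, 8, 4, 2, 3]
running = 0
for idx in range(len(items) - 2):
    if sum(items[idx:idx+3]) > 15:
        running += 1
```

Let's trace through this code step by step.

Initialize: items = [9, 3, 9, 7, 8, 4, 2, 3]
Initialize: running = 0
Entering loop: for idx in range(len(items) - 2):
After iteration 1: idx = 0, running = 1
After iteration 2: idx = 1, running = 2
After iteration 3: idx = 2, running = 3
After iteration 4: idx = 3, running = 4
After iteration 5: idx = 4, running = 4
After iteration 6: idx = 5, running = 4
Loop ends.

Final answer: 4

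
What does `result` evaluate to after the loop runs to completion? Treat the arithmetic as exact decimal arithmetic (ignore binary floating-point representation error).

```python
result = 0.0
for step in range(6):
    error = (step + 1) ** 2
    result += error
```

Let's trace through this code step by step.

Initialize: result = 0.0
Entering loop: for step in range(6):
After iteration 1: step = 0, result = 1.0, error = 1
After iteration 2: step = 1, result = 5.0, error = 4
After iteration 3: step = 2, result = 14.0, error = 9
After iteration 4: step = 3, result = 30.0, error = 16
After iteration 5: step = 4, result = 55.0, error = 25
After iteration 6: step = 5, result = 91.0, error = 36
Loop ends.

Final answer: 91.0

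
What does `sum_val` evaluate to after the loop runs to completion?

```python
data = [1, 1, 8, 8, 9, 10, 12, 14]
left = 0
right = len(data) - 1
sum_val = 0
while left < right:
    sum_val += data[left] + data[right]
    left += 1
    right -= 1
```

Let's trace through this code step by step.

Initialize: data = [1, 1, 8, 8, 9, 10, 12, 14]
Initialize: left = 0
Initialize: right = 7
Initialize: sum_val = 0
Entering loop: while left < right:
After iteration 1: left = 1, right = 6, sum_val = 15
After iteration 2: left = 2, right = 5, sum_val = 28
After iteration 3: left = 3, right = 4, sum_val = 46
After iteration 4: left = 4, right = 3, sum_val = 63
Loop ends.

Final answer: 63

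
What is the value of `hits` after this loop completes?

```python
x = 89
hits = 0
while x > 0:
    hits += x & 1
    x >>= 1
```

Let's trace through this code step by step.

Initialize: x = 89
Initialize: hits = 0
Entering loop: while x > 0:
After iteration 1: x = 44, hits = 1
After iteration 2: x = 22, hits = 1
After iteration 3: x = 11, hits = 1
After iteration 4: x = 5, hits = 2
After iteration 5: x = 2, hits = 3
After iteration 6: x = 1, hits = 3
After iteration 7: x = 0, hits = 4
Loop ends.

Final answer: 4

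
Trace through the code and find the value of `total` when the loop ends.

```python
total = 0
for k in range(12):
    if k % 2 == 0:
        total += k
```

Let's trace through this code step by step.

Initialize: total = 0
Entering loop: for k in range(12):
After iteration 1: k = 0, total = 0
After iteration 2: k = 1, total = 0
After iteration 3: k = 2, total = 2
After iteration 4: k = 3, total = 2
After iteration 5: k = 4, total = 6
After iteration 6: k = 5, total = 6
After iteration 7: k = 6, total = 12
After iteration 8: k = 7, total = 12
After iteration 9: k = 8, total = 20
After iteration 10: k = 9, total = 20
After iteration 11: k = 10, total = 30
After iteration 12: k = 11, total = 30
Loop ends.

Final answer: 30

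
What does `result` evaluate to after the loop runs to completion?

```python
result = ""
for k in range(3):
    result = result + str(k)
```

Let's trace through this code step by step.

Initialize: result = ''
Entering loop: for k in range(3):
After iteration 1: k = 0, result = '0'
After iteration 2: k = 1, result = '01'
After iteration 3: k = 2, result = '012'
Loop ends.

Final answer: '012'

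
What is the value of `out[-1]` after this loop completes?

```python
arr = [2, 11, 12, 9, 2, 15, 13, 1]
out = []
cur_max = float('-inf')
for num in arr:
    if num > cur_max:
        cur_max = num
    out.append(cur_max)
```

Let's trace through this code step by step.

Initialize: arr = [2, 11, 12, 9, 2, 15, 13, 1]
Initialize: out = []
Initialize: cur_max = -inf
Entering loop: for num in arr:
After iteration 1: num = 2, out = [2], cur_max = 2
After iteration 2: num = 11, out = [2, 11], cur_max = 11
After iteration 3: num = 12, out = [2, 11, 12], cur_max = 12
After iteration 4: num = 9, out = [2, 11, 12, 12], cur_max = 12
After iteration 5: num = 2, out = [2, 11, 12, 12, 12], cur_max = 12
After iteration 6: num = 15, out = [2, 11, 12, 12, 12, 15], cur_max = 15
After iteration 7: num = 13, out = [2, 11, 12, 12, 12, 15, 15], cur_max = 15
After iteration 8: num = 1, out = [2, 11, 12, 12, 12, 15, 15, 15], cur_max = 15
Loop ends.
out[-1] = 15

Final answer: 15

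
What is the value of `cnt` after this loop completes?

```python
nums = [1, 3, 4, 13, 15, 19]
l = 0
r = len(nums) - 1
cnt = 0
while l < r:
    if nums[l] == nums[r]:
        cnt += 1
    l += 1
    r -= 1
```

Let's trace through this code step by step.

Initialize: nums = [1, 3, 4, 13, 15, 19]
Initialize: l = 0
Initialize: r = 5
Initialize: cnt = 0
Entering loop: while l < r:
After iteration 1: l = 1, r = 4, cnt = 0
After iteration 2: l = 2, r = 3, cnt = 0
After iteration 3: l = 3, r = 2, cnt = 0
Loop ends.

Final answer: 0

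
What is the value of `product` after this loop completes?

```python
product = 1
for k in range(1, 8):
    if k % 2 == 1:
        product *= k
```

Let's trace through this code step by step.

Initialize: product = 1
Entering loop: for k in range(1, 8):
After iteration 1: k = 1, product = 1
After iteration 2: k = 2, product = 1
After iteration 3: k = 3, product = 3
After iteration 4: k = 4, product = 3
After iteration 5: k = 5, product = 15
After iteration 6: k = 6, product = 15
After iteration 7: k = 7, product = 105
Loop ends.

Final answer: 105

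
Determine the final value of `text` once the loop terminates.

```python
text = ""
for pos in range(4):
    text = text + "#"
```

Let's trace through this code step by step.

Initialize: text = ''
Entering loop: for pos in range(4):
After iteration 1: pos = 0, text = '#'
After iteration 2: pos = 1, text = '##'
After iteration 3: pos = 2, text = '###'
After iteration 4: pos = 3, text = '####'
Loop ends.

Final answer: '####'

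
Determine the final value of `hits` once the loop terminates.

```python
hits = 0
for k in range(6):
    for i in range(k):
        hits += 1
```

Let's trace through this code step by step.

Initialize: hits = 0
Entering loop: for k in range(6):
After iteration 1: k = 0, hits = 0
After iteration 2: k = 1, hits = 1, i = 0
After iteration 3: k = 2, hits = 3, i = 1
After iteration 4: k = 3, hits = 6, i = 2
After iteration 5: k = 4, hits = 10, i = 3
After iteration 6: k = 5, hits = 15, i = 4
Loop ends.

Final answer: 15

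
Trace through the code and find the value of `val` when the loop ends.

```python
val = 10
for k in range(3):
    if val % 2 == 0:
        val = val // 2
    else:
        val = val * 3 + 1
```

Let's trace through this code step by step.

Initialize: val = 10
Entering loop: for k in range(3):
After iteration 1: k = 0, val = 5
After iteration 2: k = 1, val = 16
After iteration 3: k = 2, val = 8
Loop ends.

Final answer: 8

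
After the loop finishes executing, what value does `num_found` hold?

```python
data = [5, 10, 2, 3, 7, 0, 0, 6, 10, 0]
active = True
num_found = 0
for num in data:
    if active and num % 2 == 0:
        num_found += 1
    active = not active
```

Let's trace through this code step by step.

Initialize: data = [5, 10, 2, 3, 7, 0, 0, 6, 10, 0]
Initialize: active = True
Initialize: num_found = 0
Entering loop: for num in data:
After iteration 1: num = 5, active = False, num_found = 0
After iteration 2: num = 10, active = True, num_found = 0
After iteration 3: num = 2, active = False, num_found = 1
After iteration 4: num = 3, active = True, num_found = 1
After iteration 5: num = 7, active = False, num_found = 1
After iteration 6: num = 0, active = True, num_found = 1
After iteration 7: num = 0, active = False, num_found = 2
After iteration 8: num = 6, active = True, num_found = 2
After iteration 9: num = 10, active = False, num_found = 3
After iteration 10: num = 0, active = True, num_found = 3
Loop ends.

Final answer: 3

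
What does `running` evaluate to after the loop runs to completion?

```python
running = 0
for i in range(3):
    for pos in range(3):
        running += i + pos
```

Let's trace through this code step by step.

Initialize: running = 0
Entering loop: for i in range(3):
After iteration 1: i = 0, running = 3
After iteration 2: i = 1, running = 9
After iteration 3: i = 2, running = 18
Loop ends.

Final answer: 18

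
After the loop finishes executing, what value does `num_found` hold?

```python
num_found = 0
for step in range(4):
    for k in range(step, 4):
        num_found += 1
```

Let's trace through this code step by step.

Initialize: num_found = 0
Entering loop: for step in range(4):
After iteration 1: step = 0, num_found = 4
After iteration 2: step = 1, num_found = 7
After iteration 3: step = 2, num_found = 9
After iteration 4: step = 3, num_found = 10
Loop ends.

Final answer: 10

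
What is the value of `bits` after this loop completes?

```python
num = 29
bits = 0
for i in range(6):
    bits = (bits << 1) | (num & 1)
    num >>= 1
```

Let's trace through this code step by step.

Initialize: num = 29
Initialize: bits = 0
Entering loop: for i in range(6):
After iteration 1: i = 0, num = 14, bits = 1
After iteration 2: i = 1, num = 7, bits = 2
After iteration 3: i = 2, num = 3, bits = 5
After iteration 4: i = 3, num = 1, bits = 11
After iteration 5: i = 4, num = 0, bits = 23
After iteration 6: i = 5, num = 0, bits = 46
Loop ends.

Final answer: 46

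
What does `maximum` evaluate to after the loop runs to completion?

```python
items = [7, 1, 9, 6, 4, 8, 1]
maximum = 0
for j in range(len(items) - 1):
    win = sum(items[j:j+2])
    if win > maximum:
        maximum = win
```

Let's trace through this code step by step.

Initialize: items = [7, 1, 9, 6, 4, 8, 1]
Initialize: maximum = 0
Entering loop: for j in range(len(items) - 1):
After iteration 1: j = 0, maximum = 8, win = 8
After iteration 2: j = 1, maximum = 10, win = 10
After iteration 3: j = 2, maximum = 15, win = 15
After iteration 4: j = 3, maximum = 15, win = 10
After iteration 5: j = 4, maximum = 15, win = 12
After iteration 6: j = 5, maximum = 15, win = 9
Loop ends.

Final answer: 15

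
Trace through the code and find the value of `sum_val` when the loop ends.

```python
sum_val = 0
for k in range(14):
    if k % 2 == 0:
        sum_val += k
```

Let's trace through this code step by step.

Initialize: sum_val = 0
Entering loop: for k in range(14):
After iteration 1: k = 0, sum_val = 0
After iteration 2: k = 1, sum_val = 0
After iteration 3: k = 2, sum_val = 2
After iteration 4: k = 3, sum_val = 2
After iteration 5: k = 4, sum_val = 6
After iteration 6: k = 5, sum_val = 6
After iteration 7: k = 6, sum_val = 12
After iteration 8: k = 7, sum_val = 12
After iteration 9: k = 8, sum_val = 20
After iteration 10: k = 9, sum_val = 20
After iteration 11: k = 10, sum_val = 30
After iteration 12: k = 11, sum_val = 30
After iteration 13: k = 12, sum_val = 42
After iteration 14: k = 13, sum_val = 42
Loop ends.

Final answer: 42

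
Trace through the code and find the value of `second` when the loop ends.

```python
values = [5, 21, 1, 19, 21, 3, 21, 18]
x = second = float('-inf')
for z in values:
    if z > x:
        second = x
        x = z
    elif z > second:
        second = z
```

Let's trace through this code step by step.

Initialize: values = [5, 21, 1, 19, 21, 3, 21, 18]
Initialize: x = -inf
Initialize: second = -inf
Entering loop: for z in values:
After iteration 1: z = 5, x = 5, second = -inf
After iteration 2: z = 21, x = 21, second = 5
After iteration 3: z = 1, x = 21, second = 5
After iteration 4: z = 19, x = 21, second = 19
After iteration 5: z = 21, x = 21, second = 21
After iteration 6: z = 3, x = 21, second = 21
After iteration 7: z = 21, x = 21, second = 21
After iteration 8: z = 18, x = 21, second = 21
Loop ends.

Final answer: 21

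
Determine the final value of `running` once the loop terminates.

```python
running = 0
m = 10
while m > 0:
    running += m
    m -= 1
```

Let's trace through this code step by step.

Initialize: running = 0
Initialize: m = 10
Entering loop: while m > 0:
After iteration 1: running = 10, m = 9
After iteration 2: running = 19, m = 8
After iteration 3: running = 27, m = 7
After iteration 4: running = 34, m = 6
After iteration 5: running = 40, m = 5
After iteration 6: running = 45, m = 4
After iteration 7: running = 49, m = 3
After iteration 8: running = 52, m = 2
After iteration 9: running = 54, m = 1
After iteration 10: running = 55, m = 0
Loop ends.

Final answer: 55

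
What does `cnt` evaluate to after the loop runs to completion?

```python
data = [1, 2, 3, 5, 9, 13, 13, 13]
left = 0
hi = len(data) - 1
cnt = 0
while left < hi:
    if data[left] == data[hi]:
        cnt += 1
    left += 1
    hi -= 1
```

Let's trace through this code step by step.

Initialize: data = [1, 2, 3, 5, 9, 13, 13, 13]
Initialize: left = 0
Initialize: hi = 7
Initialize: cnt = 0
Entering loop: while left < hi:
After iteration 1: left = 1, hi = 6, cnt = 0
After iteration 2: left = 2, hi = 5, cnt = 0
After iteration 3: left = 3, hi = 4, cnt = 0
After iteration 4: left = 4, hi = 3, cnt = 0
Loop ends.

Final answer: 0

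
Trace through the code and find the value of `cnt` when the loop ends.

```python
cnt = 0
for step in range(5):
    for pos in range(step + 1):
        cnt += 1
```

Let's trace through this code step by step.

Initialize: cnt = 0
Entering loop: for step in range(5):
After iteration 1: step = 0, cnt = 1, pos = 0
After iteration 2: step = 1, cnt = 3, pos = 1
After iteration 3: step = 2, cnt = 6, pos = 2
After iteration 4: step = 3, cnt = 10, pos = 3
After iteration 5: step = 4, cnt = 15, pos = 4
Loop ends.

Final answer: 15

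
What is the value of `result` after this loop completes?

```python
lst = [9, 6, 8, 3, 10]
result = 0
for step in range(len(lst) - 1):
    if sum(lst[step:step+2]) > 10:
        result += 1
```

Let's trace through this code step by step.

Initialize: lst = [9, 6, 8, 3, 10]
Initialize: result = 0
Entering loop: for step in range(len(lst) - 1):
After iteration 1: step = 0, result = 1
After iteration 2: step = 1, result = 2
After iteration 3: step = 2, result = 3
After iteration 4: step = 3, result = 4
Loop ends.

Final answer: 4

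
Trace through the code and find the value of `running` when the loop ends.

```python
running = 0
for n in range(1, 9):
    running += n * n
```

Let's trace through this code step by step.

Initialize: running = 0
Entering loop: for n in range(1, 9):
After iteration 1: n = 1, running = 1
After iteration 2: n = 2, running = 5
After iteration 3: n = 3, running = 14
After iteration 4: n = 4, running = 30
After iteration 5: n = 5, running = 55
After iteration 6: n = 6, running = 91
After iteration 7: n = 7, running = 140
After iteration 8: n = 8, running = 204
Loop ends.

Final answer: 204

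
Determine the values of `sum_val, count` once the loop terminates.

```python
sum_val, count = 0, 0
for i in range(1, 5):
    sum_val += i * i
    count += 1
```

Let's trace through this code step by step.

Initialize: sum_val = 0
Initialize: count = 0
Entering loop: for i in range(1, 5):
After iteration 1: i = 1, sum_val = 1, count = 1
After iteration 2: i = 2, sum_val = 5, count = 2
After iteration 3: i = 3, sum_val = 14, count = 3
After iteration 4: i = 4, sum_val = 30, count = 4
Loop ends.

Final answer: 30, 4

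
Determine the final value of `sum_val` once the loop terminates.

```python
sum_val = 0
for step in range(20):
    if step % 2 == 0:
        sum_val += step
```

Let's trace through this code step by step.

Initialize: sum_val = 0
Entering loop: for step in range(20):
After iteration 1: step = 0, sum_val = 0
After iteration 2: step = 1, sum_val = 0
After iteration 3: step = 2, sum_val = 2
After iteration 4: step = 3, sum_val = 2
After iteration 5: step = 4, sum_val = 6
After iteration 6: step = 5, sum_val = 6
After iteration 7: step = 6, sum_val = 12
After iteration 8: step = 7, sum_val = 12
After iteration 9: step = 8, sum_val = 20
After iteration 10: step = 9, sum_val = 20
After iteration 11: step = 10, sum_val = 30
After iteration 12: step = 11, sum_val = 30
After iteration 13: step = 12, sum_val = 42
After iteration 14: step = 13, sum_val = 42
After iteration 15: step = 14, sum_val = 56
After iteration 16: step = 15, sum_val = 56
After iteration 17: step = 16, sum_val = 72
After iteration 18: step = 17, sum_val = 72
After iteration 19: step = 18, sum_val = 90
After iteration 20: step = 19, sum_val = 90
Loop ends.

Final answer: 90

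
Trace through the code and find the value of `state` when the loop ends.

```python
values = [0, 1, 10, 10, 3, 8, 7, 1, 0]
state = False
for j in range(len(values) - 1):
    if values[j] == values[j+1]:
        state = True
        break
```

Let's trace through this code step by step.

Initialize: values = [0, 1, 10, 10, 3, 8, 7, 1, 0]
Initialize: state = False
Entering loop: for j in range(len(values) - 1):
After iteration 1: j = 0, state = False
After iteration 2: j = 1, state = False
After iteration 3: j = 2, state = True
Loop ends.

Final answer: True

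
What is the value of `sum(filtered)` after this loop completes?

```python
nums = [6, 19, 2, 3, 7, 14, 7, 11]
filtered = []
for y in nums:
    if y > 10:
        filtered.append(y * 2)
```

Let's trace through this code step by step.

Initialize: nums = [6, 19, 2, 3, 7, 14, 7, 11]
Initialize: filtered = []
Entering loop: for y in nums:
After iteration 1: y = 6, filtered = []
After iteration 2: y = 19, filtered = [38]
After iteration 3: y = 2, filtered = [38]
After iteration 4: y = 3, filtered = [38]
After iteration 5: y = 7, filtered = [38]
After iteration 6: y = 14, filtered = [38, 28]
After iteration 7: y = 7, filtered = [38, 28]
After iteration 8: y = 11, filtered = [38, 28, 22]
Loop ends.
sum(filtered) = 88

Final answer: 88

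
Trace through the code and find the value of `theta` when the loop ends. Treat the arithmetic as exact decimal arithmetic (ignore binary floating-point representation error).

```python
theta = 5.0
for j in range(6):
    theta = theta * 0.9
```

Let's trace through this code step by step.

Initialize: theta = 5.0
Entering loop: for j in range(6):
After iteration 1: j = 0, theta = 4.5
After iteration 2: j = 1, theta = 4.05
After iteration 3: j = 2, theta = 3.645
After iteration 4: j = 3, theta = 3.2805
After iteration 5: j = 4, theta = 2.95245
After iteration 6: j = 5, theta = 2.657205
Loop ends.

Final answer: 2.657205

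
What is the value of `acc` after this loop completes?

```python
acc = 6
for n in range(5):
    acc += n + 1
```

Let's trace through this code step by step.

Initialize: acc = 6
Entering loop: for n in range(5):
After iteration 1: n = 0, acc = 7
After iteration 2: n = 1, acc = 9
After iteration 3: n = 2, acc = 12
After iteration 4: n = 3, acc = 16
After iteration 5: n = 4, acc = 21
Loop ends.

Final answer: 21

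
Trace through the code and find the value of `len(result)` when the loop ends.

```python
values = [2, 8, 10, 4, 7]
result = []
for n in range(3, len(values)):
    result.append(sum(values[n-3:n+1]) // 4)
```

Let's trace through this code step by step.

Initialize: values = [2, 8, 10, 4, 7]
Initialize: result = []
Entering loop: for n in range(3, len(values)):
After iteration 1: n = 3, result = [6]
After iteration 2: n = 4, result = [6, 7]
Loop ends.
len(result) = 2

Final answer: 2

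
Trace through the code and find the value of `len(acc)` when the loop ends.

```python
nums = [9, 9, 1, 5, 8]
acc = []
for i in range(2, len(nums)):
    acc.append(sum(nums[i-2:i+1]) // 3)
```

Let's trace through this code step by step.

Initialize: nums = [9, 9, 1, 5, 8]
Initialize: acc = []
Entering loop: for i in range(2, len(nums)):
After iteration 1: i = 2, acc = [6]
After iteration 2: i = 3, acc = [6, 5]
After iteration 3: i = 4, acc = [6, 5, 4]
Loop ends.
len(acc) = 3

Final answer: 3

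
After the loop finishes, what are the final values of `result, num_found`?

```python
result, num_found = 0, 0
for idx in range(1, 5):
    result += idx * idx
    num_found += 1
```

Let's trace through this code step by step.

Initialize: result = 0
Initialize: num_found = 0
Entering loop: for idx in range(1, 5):
After iteration 1: idx = 1, result = 1, num_found = 1
After iteration 2: idx = 2, result = 5, num_found = 2
After iteration 3: idx = 3, result = 14, num_found = 3
After iteration 4: idx = 4, result = 30, num_found = 4
Loop ends.

Final answer: 30, 4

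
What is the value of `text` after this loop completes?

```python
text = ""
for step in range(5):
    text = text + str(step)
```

Let's trace through this code step by step.

Initialize: text = ''
Entering loop: for step in range(5):
After iteration 1: step = 0, text = '0'
After iteration 2: step = 1, text = '01'
After iteration 3: step = 2, text = '012'
After iteration 4: step = 3, text = '0123'
After iteration 5: step = 4, text = '01234'
Loop ends.

Final answer: '01234'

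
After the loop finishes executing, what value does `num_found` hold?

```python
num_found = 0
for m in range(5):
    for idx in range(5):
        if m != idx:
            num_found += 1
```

Let's trace through this code step by step.

Initialize: num_found = 0
Entering loop: for m in range(5):
After iteration 1: m = 0, num_found = 4
After iteration 2: m = 1, num_found = 8
After iteration 3: m = 2, num_found = 12
After iteration 4: m = 3, num_found = 16
After iteration 5: m = 4, num_found = 20
Loop ends.

Final answer: 20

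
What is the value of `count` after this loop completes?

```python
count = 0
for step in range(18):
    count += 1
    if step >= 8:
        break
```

Let's trace through this code step by step.

Initialize: count = 0
Entering loop: for step in range(18):
After iteration 1: step = 0, count = 1
After iteration 2: step = 1, count = 2
After iteration 3: step = 2, count = 3
After iteration 4: step = 3, count = 4
After iteration 5: step = 4, count = 5
After iteration 6: step = 5, count = 6
After iteration 7: step = 6, count = 7
After iteration 8: step = 7, count = 8
After iteration 9: step = 8, count = 9
Loop ends.

Final answer: 9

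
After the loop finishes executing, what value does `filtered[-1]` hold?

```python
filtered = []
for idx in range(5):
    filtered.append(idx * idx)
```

Let's trace through this code step by step.

Initialize: filtered = []
Entering loop: for idx in range(5):
After iteration 1: idx = 0, filtered = [0]
After iteration 2: idx = 1, filtered = [0, 1]
After iteration 3: idx = 2, filtered = [0, 1, 4]
After iteration 4: idx = 3, filtered = [0, 1, 4, 9]
After iteration 5: idx = 4, filtered = [0, 1, 4, 9, 16]
Loop ends.
filtered[-1] = 16

Final answer: 16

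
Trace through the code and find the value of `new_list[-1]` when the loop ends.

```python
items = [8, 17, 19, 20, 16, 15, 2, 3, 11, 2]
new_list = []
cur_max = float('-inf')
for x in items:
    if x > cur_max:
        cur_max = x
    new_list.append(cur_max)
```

Let's trace through this code step by step.

Initialize: items = [8, 17, 19, 20, 16, 15, 2, 3, 11, 2]
Initialize: new_list = []
Initialize: cur_max = -inf
Entering loop: for x in items:
After iteration 1: x = 8, new_list = [8], cur_max = 8
After iteration 2: x = 17, new_list = [8, 17], cur_max = 17
After iteration 3: x = 19, new_list = [8, 17, 19], cur_max = 19
After iteration 4: x = 20, new_list = [8, 17, 19, 20], cur_max = 20
After iteration 5: x = 16, new_list = [8, 17, 19, 20, 20], cur_max = 20
After iteration 6: x = 15, new_list = [8, 17, 19, 20, 20, 20], cur_max = 20
After iteration 7: x = 2, new_list = [8, 17, 19, 20, 20, 20, 20], cur_max = 20
After iteration 8: x = 3, new_list = [8, 17, 19, 20, 20, 20, 20, 20], cur_max = 20
After iteration 9: x = 11, new_list = [8, 17, 19, 20, 20, 20, 20, 20, 20], cur_max = 20
After iteration 10: x = 2, new_list = [8, 17, 19, 20, 20, 20, 20, 20, 20, 20], cur_max = 20
Loop ends.
new_list[-1] = 20

Final answer: 20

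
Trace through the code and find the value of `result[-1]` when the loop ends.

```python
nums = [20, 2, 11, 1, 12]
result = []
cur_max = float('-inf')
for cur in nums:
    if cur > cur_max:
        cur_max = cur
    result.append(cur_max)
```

Let's trace through this code step by step.

Initialize: nums = [20, 2, 11, 1, 12]
Initialize: result = []
Initialize: cur_max = -inf
Entering loop: for cur in nums:
After iteration 1: cur = 20, result = [20], cur_max = 20
After iteration 2: cur = 2, result = [20, 20], cur_max = 20
After iteration 3: cur = 11, result = [20, 20, 20], cur_max = 20
After iteration 4: cur = 1, result = [20, 20, 20, 20], cur_max = 20
After iteration 5: cur = 12, result = [20, 20, 20, 20, 20], cur_max = 20
Loop ends.
result[-1] = 20

Final answer: 20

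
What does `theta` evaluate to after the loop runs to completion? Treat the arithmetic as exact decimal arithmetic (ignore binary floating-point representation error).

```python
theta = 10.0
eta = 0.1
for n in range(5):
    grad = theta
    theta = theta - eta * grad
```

Let's trace through this code step by step.

Initialize: theta = 10.0
Initialize: eta = 0.1
Entering loop: for n in range(5):
After iteration 1: n = 0, theta = 9.0, grad = 10.0
After iteration 2: n = 1, theta = 8.1, grad = 9.0
After iteration 3: n = 2, theta = 7.29, grad = 8.1
After iteration 4: n = 3, theta = 6.561, grad = 7.29
After iteration 5: n = 4, theta = 5.9049, grad = 6.561
Loop ends.

Final answer: 5.9049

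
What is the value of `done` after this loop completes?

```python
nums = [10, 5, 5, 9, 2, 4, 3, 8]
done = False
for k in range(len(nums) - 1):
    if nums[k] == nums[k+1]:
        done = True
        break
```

Let's trace through this code step by step.

Initialize: nums = [10, 5, 5, 9, 2, 4, 3, 8]
Initialize: done = False
Entering loop: for k in range(len(nums) - 1):
After iteration 1: k = 0, done = False
After iteration 2: k = 1, done = True
Loop ends.

Final answer: True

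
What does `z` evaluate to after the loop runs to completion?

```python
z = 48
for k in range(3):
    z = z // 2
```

Let's trace through this code step by step.

Initialize: z = 48
Entering loop: for k in range(3):
After iteration 1: k = 0, z = 24
After iteration 2: k = 1, z = 12
After iteration 3: k = 2, z = 6
Loop ends.

Final answer: 6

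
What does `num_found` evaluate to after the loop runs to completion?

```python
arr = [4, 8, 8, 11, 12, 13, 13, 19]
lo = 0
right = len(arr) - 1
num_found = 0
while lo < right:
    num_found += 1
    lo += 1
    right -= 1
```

Let's trace through this code step by step.

Initialize: arr = [4, 8, 8, 11, 12, 13, 13, 19]
Initialize: lo = 0
Initialize: right = 7
Initialize: num_found = 0
Entering loop: while lo < right:
After iteration 1: lo = 1, right = 6, num_found = 1
After iteration 2: lo = 2, right = 5, num_found = 2
After iteration 3: lo = 3, right = 4, num_found = 3
After iteration 4: lo = 4, right = 3, num_found = 4
Loop ends.

Final answer: 4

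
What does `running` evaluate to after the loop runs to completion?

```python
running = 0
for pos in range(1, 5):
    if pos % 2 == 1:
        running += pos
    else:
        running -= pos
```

Let's trace through this code step by step.

Initialize: running = 0
Entering loop: for pos in range(1, 5):
After iteration 1: pos = 1, running = 1
After iteration 2: pos = 2, running = -1
After iteration 3: pos = 3, running = 2
After iteration 4: pos = 4, running = -2
Loop ends.

Final answer: -2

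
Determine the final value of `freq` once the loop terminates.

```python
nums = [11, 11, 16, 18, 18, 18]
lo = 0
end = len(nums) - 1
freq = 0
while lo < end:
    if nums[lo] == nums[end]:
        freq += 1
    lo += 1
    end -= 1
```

Let's trace through this code step by step.

Initialize: nums = [11, 11, 16, 18, 18, 18]
Initialize: lo = 0
Initialize: end = 5
Initialize: freq = 0
Entering loop: while lo < end:
After iteration 1: lo = 1, end = 4, freq = 0
After iteration 2: lo = 2, end = 3, freq = 0
After iteration 3: lo = 3, end = 2, freq = 0
Loop ends.

Final answer: 0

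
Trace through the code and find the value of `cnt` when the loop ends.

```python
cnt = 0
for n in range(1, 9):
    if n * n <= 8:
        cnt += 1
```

Let's trace through this code step by step.

Initialize: cnt = 0
Entering loop: for n in range(1, 9):
After iteration 1: n = 1, cnt = 1
After iteration 2: n = 2, cnt = 2
After iteration 3: n = 3, cnt = 2
After iteration 4: n = 4, cnt = 2
After iteration 5: n = 5, cnt = 2
After iteration 6: n = 6, cnt = 2
After iteration 7: n = 7, cnt = 2
After iteration 8: n = 8, cnt = 2
Loop ends.

Final answer: 2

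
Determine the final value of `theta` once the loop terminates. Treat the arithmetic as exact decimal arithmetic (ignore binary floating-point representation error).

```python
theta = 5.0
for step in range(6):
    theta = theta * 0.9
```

Let's trace through this code step by step.

Initialize: theta = 5.0
Entering loop: for step in range(6):
After iteration 1: step = 0, theta = 4.5
After iteration 2: step = 1, theta = 4.05
After iteration 3: step = 2, theta = 3.645
After iteration 4: step = 3, theta = 3.2805
After iteration 5: step = 4, theta = 2.95245
After iteration 6: step = 5, theta = 2.657205
Loop ends.

Final answer: 2.657205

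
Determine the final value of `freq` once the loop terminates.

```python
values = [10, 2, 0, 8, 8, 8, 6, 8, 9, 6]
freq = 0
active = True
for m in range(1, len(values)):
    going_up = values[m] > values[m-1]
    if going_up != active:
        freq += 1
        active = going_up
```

Let's trace through this code step by step.

Initialize: values = [10, 2, 0, 8, 8, 8, 6, 8, 9, 6]
Initialize: freq = 0
Initialize: active = True
Entering loop: for m in range(1, len(values)):
After iteration 1: m = 1, freq = 1, active = False, going_up = False
After iteration 2: m = 2, freq = 1, active = False, going_up = False
After iteration 3: m = 3, freq = 2, active = True, going_up = True
After iteration 4: m = 4, freq = 3, active = False, going_up = False
After iteration 5: m = 5, freq = 3, active = False, going_up = False
After iteration 6: m = 6, freq = 3, active = False, going_up = False
After iteration 7: m = 7, freq = 4, active = True, going_up = True
After iteration 8: m = 8, freq = 4, active = True, going_up = True
After iteration 9: m = 9, freq = 5, active = False, going_up = False
Loop ends.

Final answer: 5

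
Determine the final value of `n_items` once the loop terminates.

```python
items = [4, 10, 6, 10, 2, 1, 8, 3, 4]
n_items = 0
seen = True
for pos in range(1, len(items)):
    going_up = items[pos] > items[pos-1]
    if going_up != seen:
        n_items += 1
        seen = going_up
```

Let's trace through this code step by step.

Initialize: items = [4, 10, 6, 10, 2, 1, 8, 3, 4]
Initialize: n_items = 0
Initialize: seen = True
Entering loop: for pos in range(1, len(items)):
After iteration 1: pos = 1, n_items = 0, seen = True, going_up = True
After iteration 2: pos = 2, n_items = 1, seen = False, going_up = False
After iteration 3: pos = 3, n_items = 2, seen = True, going_up = True
After iteration 4: pos = 4, n_items = 3, seen = False, going_up = False
After iteration 5: pos = 5, n_items = 3, seen = False, going_up = False
After iteration 6: pos = 6, n_items = 4, seen = True, going_up = True
After iteration 7: pos = 7, n_items = 5, seen = False, going_up = False
After iteration 8: pos = 8, n_items = 6, seen = True, going_up = True
Loop ends.

Final answer: 6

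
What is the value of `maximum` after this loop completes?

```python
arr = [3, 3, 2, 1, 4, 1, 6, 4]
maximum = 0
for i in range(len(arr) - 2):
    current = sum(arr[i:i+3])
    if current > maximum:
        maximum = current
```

Let's trace through this code step by step.

Initialize: arr = [3, 3, 2, 1, 4, 1, 6, 4]
Initialize: maximum = 0
Entering loop: for i in range(len(arr) - 2):
After iteration 1: i = 0, maximum = 8, current = 8
After iteration 2: i = 1, maximum = 8, current = 6
After iteration 3: i = 2, maximum = 8, current = 7
After iteration 4: i = 3, maximum = 8, current = 6
After iteration 5: i = 4, maximum = 11, current = 11
After iteration 6: i = 5, maximum = 11, current = 11
Loop ends.

Final answer: 11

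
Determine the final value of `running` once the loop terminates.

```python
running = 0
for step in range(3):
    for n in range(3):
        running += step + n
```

Let's trace through this code step by step.

Initialize: running = 0
Entering loop: for step in range(3):
After iteration 1: step = 0, running = 3
After iteration 2: step = 1, running = 9
After iteration 3: step = 2, running = 18
Loop ends.

Final answer: 18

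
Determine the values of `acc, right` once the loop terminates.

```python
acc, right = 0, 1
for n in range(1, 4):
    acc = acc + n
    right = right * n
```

Let's trace through this code step by step.

Initialize: acc = 0
Initialize: right = 1
Entering loop: for n in range(1, 4):
After iteration 1: n = 1, acc = 1, right = 1
After iteration 2: n = 2, acc = 3, right = 2
After iteration 3: n = 3, acc = 6, right = 6
Loop ends.

Final answer: 6, 6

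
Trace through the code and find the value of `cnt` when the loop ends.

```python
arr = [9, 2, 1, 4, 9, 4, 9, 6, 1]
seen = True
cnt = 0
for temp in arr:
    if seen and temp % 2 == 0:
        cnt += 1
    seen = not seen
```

Let's trace through this code step by step.

Initialize: arr = [9, 2, 1, 4, 9, 4, 9, 6, 1]
Initialize: seen = True
Initialize: cnt = 0
Entering loop: for temp in arr:
After iteration 1: temp = 9, seen = False, cnt = 0
After iteration 2: temp = 2, seen = True, cnt = 0
After iteration 3: temp = 1, seen = False, cnt = 0
After iteration 4: temp = 4, seen = True, cnt = 0
After iteration 5: temp = 9, seen = False, cnt = 0
After iteration 6: temp = 4, seen = True, cnt = 0
After iteration 7: temp = 9, seen = False, cnt = 0
After iteration 8: temp = 6, seen = True, cnt = 0
After iteration 9: temp = 1, seen = False, cnt = 0
Loop ends.

Final answer: 0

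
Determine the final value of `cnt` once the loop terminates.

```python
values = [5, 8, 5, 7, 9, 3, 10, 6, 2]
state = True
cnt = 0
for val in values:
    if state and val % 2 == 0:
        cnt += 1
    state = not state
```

Let's trace through this code step by step.

Initialize: values = [5, 8, 5, 7, 9, 3, 10, 6, 2]
Initialize: state = True
Initialize: cnt = 0
Entering loop: for val in values:
After iteration 1: val = 5, state = False, cnt = 0
After iteration 2: val = 8, state = True, cnt = 0
After iteration 3: val = 5, state = False, cnt = 0
After iteration 4: val = 7, state = True, cnt = 0
After iteration 5: val = 9, state = False, cnt = 0
After iteration 6: val = 3, state = True, cnt = 0
After iteration 7: val = 10, state = False, cnt = 1
After iteration 8: val = 6, state = True, cnt = 1
After iteration 9: val = 2, state = False, cnt = 2
Loop ends.

Final answer: 2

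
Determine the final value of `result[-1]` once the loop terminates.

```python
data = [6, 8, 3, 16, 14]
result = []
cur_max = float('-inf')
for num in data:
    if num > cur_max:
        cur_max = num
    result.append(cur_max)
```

Let's trace through this code step by step.

Initialize: data = [6, 8, 3, 16, 14]
Initialize: result = []
Initialize: cur_max = -inf
Entering loop: for num in data:
After iteration 1: num = 6, result = [6], cur_max = 6
After iteration 2: num = 8, result = [6, 8], cur_max = 8
After iteration 3: num = 3, result = [6, 8, 8], cur_max = 8
After iteration 4: num = 16, result = [6, 8, 8, 16], cur_max = 16
After iteration 5: num = 14, result = [6, 8, 8, 16, 16], cur_max = 16
Loop ends.
result[-1] = 16

Final answer: 16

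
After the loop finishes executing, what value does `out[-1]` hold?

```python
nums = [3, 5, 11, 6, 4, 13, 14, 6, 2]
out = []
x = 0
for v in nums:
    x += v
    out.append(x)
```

Let's trace through this code step by step.

Initialize: nums = [3, 5, 11, 6, 4, 13, 14, 6, 2]
Initialize: out = []
Initialize: x = 0
Entering loop: for v in nums:
After iteration 1: v = 3, out = [3], x = 3
After iteration 2: v = 5, out = [3, 8], x = 8
After iteration 3: v = 11, out = [3, 8, 19], x = 19
After iteration 4: v = 6, out = [3, 8, 19, 25], x = 25
After iteration 5: v = 4, out = [3, 8, 19, 25, 29], x = 29
After iteration 6: v = 13, out = [3, 8, 19, 25, 29, 42], x = 42
After iteration 7: v = 14, out = [3, 8, 19, 25, 29, 42, 56], x = 56
After iteration 8: v = 6, out = [3, 8, 19, 25, 29, 42, 56, 62], x = 62
After iteration 9: v = 2, out = [3, 8, 19, 25, 29, 42, 56, 62, 64], x = 64
Loop ends.
out[-1] = 64

Final answer: 64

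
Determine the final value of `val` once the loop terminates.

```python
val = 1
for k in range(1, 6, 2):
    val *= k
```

Let's trace through this code step by step.

Initialize: val = 1
Entering loop: for k in range(1, 6, 2):
After iteration 1: k = 1, val = 1
After iteration 2: k = 3, val = 3
After iteration 3: k = 5, val = 15
Loop ends.

Final answer: 15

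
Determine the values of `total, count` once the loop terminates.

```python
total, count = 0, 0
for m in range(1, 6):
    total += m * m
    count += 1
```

Let's trace through this code step by step.

Initialize: total = 0
Initialize: count = 0
Entering loop: for m in range(1, 6):
After iteration 1: m = 1, total = 1, count = 1
After iteration 2: m = 2, total = 5, count = 2
After iteration 3: m = 3, total = 14, count = 3
After iteration 4: m = 4, total = 30, count = 4
After iteration 5: m = 5, total = 55, count = 5
Loop ends.

Final answer: 55, 5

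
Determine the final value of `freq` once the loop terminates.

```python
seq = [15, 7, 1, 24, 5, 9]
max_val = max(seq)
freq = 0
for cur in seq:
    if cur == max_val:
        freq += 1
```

Let's trace through this code step by step.

Initialize: seq = [15, 7, 1, 24, 5, 9]
Initialize: max_val = 24
Initialize: freq = 0
Entering loop: for cur in seq:
After iteration 1: cur = 15, freq = 0
After iteration 2: cur = 7, freq = 0
After iteration 3: cur = 1, freq = 0
After iteration 4: cur = 24, freq = 1
After iteration 5: cur = 5, freq = 1
After iteration 6: cur = 9, freq = 1
Loop ends.

Final answer: 1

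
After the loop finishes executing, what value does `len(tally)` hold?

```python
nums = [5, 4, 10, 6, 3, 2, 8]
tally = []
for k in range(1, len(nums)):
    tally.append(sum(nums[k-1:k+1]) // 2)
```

Let's trace through this code step by step.

Initialize: nums = [5, 4, 10, 6, 3, 2, 8]
Initialize: tally = []
Entering loop: for k in range(1, len(nums)):
After iteration 1: k = 1, tally = [4]
After iteration 2: k = 2, tally = [4, 7]
After iteration 3: k = 3, tally = [4, 7, 8]
After iteration 4: k = 4, tally = [4, 7, 8, 4]
After iteration 5: k = 5, tally = [4, 7, 8, 4, 2]
After iteration 6: k = 6, tally = [4, 7, 8, 4, 2, 5]
Loop ends.
len(tally) = 6

Final answer: 6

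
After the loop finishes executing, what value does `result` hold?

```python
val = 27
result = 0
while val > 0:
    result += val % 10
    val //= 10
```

Let's trace through this code step by step.

Initialize: val = 27
Initialize: result = 0
Entering loop: while val > 0:
After iteration 1: val = 2, result = 7
After iteration 2: val = 0, result = 9
Loop ends.

Final answer: 9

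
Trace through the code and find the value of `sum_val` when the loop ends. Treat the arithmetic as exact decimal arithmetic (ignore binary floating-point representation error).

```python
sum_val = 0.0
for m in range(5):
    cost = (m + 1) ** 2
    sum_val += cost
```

Let's trace through this code step by step.

Initialize: sum_val = 0.0
Entering loop: for m in range(5):
After iteration 1: m = 0, sum_val = 1.0, cost = 1
After iteration 2: m = 1, sum_val = 5.0, cost = 4
After iteration 3: m = 2, sum_val = 14.0, cost = 9
After iteration 4: m = 3, sum_val = 30.0, cost = 16
After iteration 5: m = 4, sum_val = 55.0, cost = 25
Loop ends.

Final answer: 55.0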